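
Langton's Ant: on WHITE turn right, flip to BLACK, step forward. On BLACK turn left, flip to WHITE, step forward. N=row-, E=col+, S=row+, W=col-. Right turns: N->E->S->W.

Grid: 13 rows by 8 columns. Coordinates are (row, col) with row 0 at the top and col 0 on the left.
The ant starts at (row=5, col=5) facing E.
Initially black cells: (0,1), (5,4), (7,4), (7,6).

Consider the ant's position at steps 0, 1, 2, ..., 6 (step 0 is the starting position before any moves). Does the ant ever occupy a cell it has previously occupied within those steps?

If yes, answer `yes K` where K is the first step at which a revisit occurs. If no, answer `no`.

Step 1: on WHITE (5,5): turn R to S, flip to black, move to (6,5). |black|=5 — new cell
Step 2: on WHITE (6,5): turn R to W, flip to black, move to (6,4). |black|=6 — new cell
Step 3: on WHITE (6,4): turn R to N, flip to black, move to (5,4). |black|=7 — new cell
Step 4: on BLACK (5,4): turn L to W, flip to white, move to (5,3). |black|=6 — new cell
Step 5: on WHITE (5,3): turn R to N, flip to black, move to (4,3). |black|=7 — new cell
Step 6: on WHITE (4,3): turn R to E, flip to black, move to (4,4). |black|=8 — new cell
No revisit within 6 steps.

Answer: no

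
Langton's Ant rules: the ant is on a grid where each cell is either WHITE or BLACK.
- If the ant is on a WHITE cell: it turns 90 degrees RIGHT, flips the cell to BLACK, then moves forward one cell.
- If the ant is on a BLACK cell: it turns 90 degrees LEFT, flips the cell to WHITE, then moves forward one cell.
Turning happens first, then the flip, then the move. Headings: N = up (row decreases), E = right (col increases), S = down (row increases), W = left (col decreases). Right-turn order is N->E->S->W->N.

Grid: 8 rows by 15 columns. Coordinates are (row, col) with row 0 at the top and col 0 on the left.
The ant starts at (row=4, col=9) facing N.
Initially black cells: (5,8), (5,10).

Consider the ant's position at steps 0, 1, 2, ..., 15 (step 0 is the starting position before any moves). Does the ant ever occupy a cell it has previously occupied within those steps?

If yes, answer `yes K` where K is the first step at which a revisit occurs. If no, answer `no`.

Step 1: on WHITE (4,9): turn R to E, flip to black, move to (4,10). |black|=3 — new cell
Step 2: on WHITE (4,10): turn R to S, flip to black, move to (5,10). |black|=4 — new cell
Step 3: on BLACK (5,10): turn L to E, flip to white, move to (5,11). |black|=3 — new cell
Step 4: on WHITE (5,11): turn R to S, flip to black, move to (6,11). |black|=4 — new cell
Step 5: on WHITE (6,11): turn R to W, flip to black, move to (6,10). |black|=5 — new cell
Step 6: on WHITE (6,10): turn R to N, flip to black, move to (5,10). |black|=6 — REVISIT

Answer: yes 6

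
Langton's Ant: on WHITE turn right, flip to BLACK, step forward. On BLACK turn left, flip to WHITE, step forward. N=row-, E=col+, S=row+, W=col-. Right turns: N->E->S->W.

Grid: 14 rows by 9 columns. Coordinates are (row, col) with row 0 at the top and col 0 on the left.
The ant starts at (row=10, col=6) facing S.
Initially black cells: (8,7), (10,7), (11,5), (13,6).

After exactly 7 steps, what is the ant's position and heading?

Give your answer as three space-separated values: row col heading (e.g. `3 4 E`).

Step 1: on WHITE (10,6): turn R to W, flip to black, move to (10,5). |black|=5
Step 2: on WHITE (10,5): turn R to N, flip to black, move to (9,5). |black|=6
Step 3: on WHITE (9,5): turn R to E, flip to black, move to (9,6). |black|=7
Step 4: on WHITE (9,6): turn R to S, flip to black, move to (10,6). |black|=8
Step 5: on BLACK (10,6): turn L to E, flip to white, move to (10,7). |black|=7
Step 6: on BLACK (10,7): turn L to N, flip to white, move to (9,7). |black|=6
Step 7: on WHITE (9,7): turn R to E, flip to black, move to (9,8). |black|=7

Answer: 9 8 E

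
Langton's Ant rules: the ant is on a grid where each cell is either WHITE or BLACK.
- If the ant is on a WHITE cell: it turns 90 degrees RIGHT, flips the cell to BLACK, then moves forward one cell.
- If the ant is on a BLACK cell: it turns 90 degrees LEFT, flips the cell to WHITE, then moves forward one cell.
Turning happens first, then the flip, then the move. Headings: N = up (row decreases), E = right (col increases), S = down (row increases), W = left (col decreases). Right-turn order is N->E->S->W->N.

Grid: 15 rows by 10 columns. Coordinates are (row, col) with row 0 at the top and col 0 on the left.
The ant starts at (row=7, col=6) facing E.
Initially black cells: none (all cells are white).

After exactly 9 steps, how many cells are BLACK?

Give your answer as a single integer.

Step 1: on WHITE (7,6): turn R to S, flip to black, move to (8,6). |black|=1
Step 2: on WHITE (8,6): turn R to W, flip to black, move to (8,5). |black|=2
Step 3: on WHITE (8,5): turn R to N, flip to black, move to (7,5). |black|=3
Step 4: on WHITE (7,5): turn R to E, flip to black, move to (7,6). |black|=4
Step 5: on BLACK (7,6): turn L to N, flip to white, move to (6,6). |black|=3
Step 6: on WHITE (6,6): turn R to E, flip to black, move to (6,7). |black|=4
Step 7: on WHITE (6,7): turn R to S, flip to black, move to (7,7). |black|=5
Step 8: on WHITE (7,7): turn R to W, flip to black, move to (7,6). |black|=6
Step 9: on WHITE (7,6): turn R to N, flip to black, move to (6,6). |black|=7

Answer: 7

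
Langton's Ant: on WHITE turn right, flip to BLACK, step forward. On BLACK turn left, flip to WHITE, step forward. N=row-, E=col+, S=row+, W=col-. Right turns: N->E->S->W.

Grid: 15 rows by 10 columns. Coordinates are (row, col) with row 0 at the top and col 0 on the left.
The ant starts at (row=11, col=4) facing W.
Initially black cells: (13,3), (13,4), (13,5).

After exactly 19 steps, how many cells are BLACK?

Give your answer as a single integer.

Step 1: on WHITE (11,4): turn R to N, flip to black, move to (10,4). |black|=4
Step 2: on WHITE (10,4): turn R to E, flip to black, move to (10,5). |black|=5
Step 3: on WHITE (10,5): turn R to S, flip to black, move to (11,5). |black|=6
Step 4: on WHITE (11,5): turn R to W, flip to black, move to (11,4). |black|=7
Step 5: on BLACK (11,4): turn L to S, flip to white, move to (12,4). |black|=6
Step 6: on WHITE (12,4): turn R to W, flip to black, move to (12,3). |black|=7
Step 7: on WHITE (12,3): turn R to N, flip to black, move to (11,3). |black|=8
Step 8: on WHITE (11,3): turn R to E, flip to black, move to (11,4). |black|=9
Step 9: on WHITE (11,4): turn R to S, flip to black, move to (12,4). |black|=10
Step 10: on BLACK (12,4): turn L to E, flip to white, move to (12,5). |black|=9
Step 11: on WHITE (12,5): turn R to S, flip to black, move to (13,5). |black|=10
Step 12: on BLACK (13,5): turn L to E, flip to white, move to (13,6). |black|=9
Step 13: on WHITE (13,6): turn R to S, flip to black, move to (14,6). |black|=10
Step 14: on WHITE (14,6): turn R to W, flip to black, move to (14,5). |black|=11
Step 15: on WHITE (14,5): turn R to N, flip to black, move to (13,5). |black|=12
Step 16: on WHITE (13,5): turn R to E, flip to black, move to (13,6). |black|=13
Step 17: on BLACK (13,6): turn L to N, flip to white, move to (12,6). |black|=12
Step 18: on WHITE (12,6): turn R to E, flip to black, move to (12,7). |black|=13
Step 19: on WHITE (12,7): turn R to S, flip to black, move to (13,7). |black|=14

Answer: 14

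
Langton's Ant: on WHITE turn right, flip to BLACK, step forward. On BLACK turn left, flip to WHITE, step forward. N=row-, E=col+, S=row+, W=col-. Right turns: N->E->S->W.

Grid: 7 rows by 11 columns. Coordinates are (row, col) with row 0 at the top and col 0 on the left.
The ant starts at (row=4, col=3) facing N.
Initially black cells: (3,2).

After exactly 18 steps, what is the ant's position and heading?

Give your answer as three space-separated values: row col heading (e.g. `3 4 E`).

Answer: 3 2 N

Derivation:
Step 1: on WHITE (4,3): turn R to E, flip to black, move to (4,4). |black|=2
Step 2: on WHITE (4,4): turn R to S, flip to black, move to (5,4). |black|=3
Step 3: on WHITE (5,4): turn R to W, flip to black, move to (5,3). |black|=4
Step 4: on WHITE (5,3): turn R to N, flip to black, move to (4,3). |black|=5
Step 5: on BLACK (4,3): turn L to W, flip to white, move to (4,2). |black|=4
Step 6: on WHITE (4,2): turn R to N, flip to black, move to (3,2). |black|=5
Step 7: on BLACK (3,2): turn L to W, flip to white, move to (3,1). |black|=4
Step 8: on WHITE (3,1): turn R to N, flip to black, move to (2,1). |black|=5
Step 9: on WHITE (2,1): turn R to E, flip to black, move to (2,2). |black|=6
Step 10: on WHITE (2,2): turn R to S, flip to black, move to (3,2). |black|=7
Step 11: on WHITE (3,2): turn R to W, flip to black, move to (3,1). |black|=8
Step 12: on BLACK (3,1): turn L to S, flip to white, move to (4,1). |black|=7
Step 13: on WHITE (4,1): turn R to W, flip to black, move to (4,0). |black|=8
Step 14: on WHITE (4,0): turn R to N, flip to black, move to (3,0). |black|=9
Step 15: on WHITE (3,0): turn R to E, flip to black, move to (3,1). |black|=10
Step 16: on WHITE (3,1): turn R to S, flip to black, move to (4,1). |black|=11
Step 17: on BLACK (4,1): turn L to E, flip to white, move to (4,2). |black|=10
Step 18: on BLACK (4,2): turn L to N, flip to white, move to (3,2). |black|=9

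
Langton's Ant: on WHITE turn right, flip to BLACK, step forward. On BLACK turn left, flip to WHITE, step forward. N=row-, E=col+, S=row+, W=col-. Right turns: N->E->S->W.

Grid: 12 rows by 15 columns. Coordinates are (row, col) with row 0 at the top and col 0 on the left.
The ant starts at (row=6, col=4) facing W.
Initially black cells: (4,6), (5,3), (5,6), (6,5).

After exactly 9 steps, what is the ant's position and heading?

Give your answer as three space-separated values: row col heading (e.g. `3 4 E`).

Answer: 5 6 N

Derivation:
Step 1: on WHITE (6,4): turn R to N, flip to black, move to (5,4). |black|=5
Step 2: on WHITE (5,4): turn R to E, flip to black, move to (5,5). |black|=6
Step 3: on WHITE (5,5): turn R to S, flip to black, move to (6,5). |black|=7
Step 4: on BLACK (6,5): turn L to E, flip to white, move to (6,6). |black|=6
Step 5: on WHITE (6,6): turn R to S, flip to black, move to (7,6). |black|=7
Step 6: on WHITE (7,6): turn R to W, flip to black, move to (7,5). |black|=8
Step 7: on WHITE (7,5): turn R to N, flip to black, move to (6,5). |black|=9
Step 8: on WHITE (6,5): turn R to E, flip to black, move to (6,6). |black|=10
Step 9: on BLACK (6,6): turn L to N, flip to white, move to (5,6). |black|=9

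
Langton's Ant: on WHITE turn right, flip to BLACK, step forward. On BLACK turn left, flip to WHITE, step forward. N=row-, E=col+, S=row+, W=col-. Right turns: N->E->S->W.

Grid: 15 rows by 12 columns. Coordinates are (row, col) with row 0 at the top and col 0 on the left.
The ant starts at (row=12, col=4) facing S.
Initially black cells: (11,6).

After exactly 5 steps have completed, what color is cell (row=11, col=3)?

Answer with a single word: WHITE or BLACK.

Step 1: on WHITE (12,4): turn R to W, flip to black, move to (12,3). |black|=2
Step 2: on WHITE (12,3): turn R to N, flip to black, move to (11,3). |black|=3
Step 3: on WHITE (11,3): turn R to E, flip to black, move to (11,4). |black|=4
Step 4: on WHITE (11,4): turn R to S, flip to black, move to (12,4). |black|=5
Step 5: on BLACK (12,4): turn L to E, flip to white, move to (12,5). |black|=4

Answer: BLACK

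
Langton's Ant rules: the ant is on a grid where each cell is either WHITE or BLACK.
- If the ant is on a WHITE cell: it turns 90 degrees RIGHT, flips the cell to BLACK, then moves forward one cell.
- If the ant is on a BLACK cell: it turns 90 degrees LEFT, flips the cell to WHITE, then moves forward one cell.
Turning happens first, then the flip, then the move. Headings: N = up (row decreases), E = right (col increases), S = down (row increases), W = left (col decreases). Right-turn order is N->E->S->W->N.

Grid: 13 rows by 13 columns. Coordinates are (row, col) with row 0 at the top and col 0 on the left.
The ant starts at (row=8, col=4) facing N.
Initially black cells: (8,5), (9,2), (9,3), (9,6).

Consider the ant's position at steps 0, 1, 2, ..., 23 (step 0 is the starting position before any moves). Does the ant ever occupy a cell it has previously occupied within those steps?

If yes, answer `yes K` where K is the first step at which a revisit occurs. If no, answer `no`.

Step 1: on WHITE (8,4): turn R to E, flip to black, move to (8,5). |black|=5 — new cell
Step 2: on BLACK (8,5): turn L to N, flip to white, move to (7,5). |black|=4 — new cell
Step 3: on WHITE (7,5): turn R to E, flip to black, move to (7,6). |black|=5 — new cell
Step 4: on WHITE (7,6): turn R to S, flip to black, move to (8,6). |black|=6 — new cell
Step 5: on WHITE (8,6): turn R to W, flip to black, move to (8,5). |black|=7 — REVISIT

Answer: yes 5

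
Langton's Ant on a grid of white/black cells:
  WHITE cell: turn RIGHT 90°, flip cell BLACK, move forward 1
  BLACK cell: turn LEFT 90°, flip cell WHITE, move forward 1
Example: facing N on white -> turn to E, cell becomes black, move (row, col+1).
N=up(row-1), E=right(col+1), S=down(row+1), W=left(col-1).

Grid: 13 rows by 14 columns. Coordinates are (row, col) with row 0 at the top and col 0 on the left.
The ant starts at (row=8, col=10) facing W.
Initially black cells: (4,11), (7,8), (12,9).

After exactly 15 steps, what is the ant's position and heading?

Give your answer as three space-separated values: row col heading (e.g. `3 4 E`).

Step 1: on WHITE (8,10): turn R to N, flip to black, move to (7,10). |black|=4
Step 2: on WHITE (7,10): turn R to E, flip to black, move to (7,11). |black|=5
Step 3: on WHITE (7,11): turn R to S, flip to black, move to (8,11). |black|=6
Step 4: on WHITE (8,11): turn R to W, flip to black, move to (8,10). |black|=7
Step 5: on BLACK (8,10): turn L to S, flip to white, move to (9,10). |black|=6
Step 6: on WHITE (9,10): turn R to W, flip to black, move to (9,9). |black|=7
Step 7: on WHITE (9,9): turn R to N, flip to black, move to (8,9). |black|=8
Step 8: on WHITE (8,9): turn R to E, flip to black, move to (8,10). |black|=9
Step 9: on WHITE (8,10): turn R to S, flip to black, move to (9,10). |black|=10
Step 10: on BLACK (9,10): turn L to E, flip to white, move to (9,11). |black|=9
Step 11: on WHITE (9,11): turn R to S, flip to black, move to (10,11). |black|=10
Step 12: on WHITE (10,11): turn R to W, flip to black, move to (10,10). |black|=11
Step 13: on WHITE (10,10): turn R to N, flip to black, move to (9,10). |black|=12
Step 14: on WHITE (9,10): turn R to E, flip to black, move to (9,11). |black|=13
Step 15: on BLACK (9,11): turn L to N, flip to white, move to (8,11). |black|=12

Answer: 8 11 N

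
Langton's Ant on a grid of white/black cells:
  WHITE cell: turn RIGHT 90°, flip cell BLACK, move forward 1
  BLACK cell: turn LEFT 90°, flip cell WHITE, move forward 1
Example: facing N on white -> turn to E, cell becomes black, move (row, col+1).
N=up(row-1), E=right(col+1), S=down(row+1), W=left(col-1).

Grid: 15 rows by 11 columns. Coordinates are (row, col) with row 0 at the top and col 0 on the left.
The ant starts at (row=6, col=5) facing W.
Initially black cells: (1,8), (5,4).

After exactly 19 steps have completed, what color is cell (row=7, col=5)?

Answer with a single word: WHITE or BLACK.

Step 1: on WHITE (6,5): turn R to N, flip to black, move to (5,5). |black|=3
Step 2: on WHITE (5,5): turn R to E, flip to black, move to (5,6). |black|=4
Step 3: on WHITE (5,6): turn R to S, flip to black, move to (6,6). |black|=5
Step 4: on WHITE (6,6): turn R to W, flip to black, move to (6,5). |black|=6
Step 5: on BLACK (6,5): turn L to S, flip to white, move to (7,5). |black|=5
Step 6: on WHITE (7,5): turn R to W, flip to black, move to (7,4). |black|=6
Step 7: on WHITE (7,4): turn R to N, flip to black, move to (6,4). |black|=7
Step 8: on WHITE (6,4): turn R to E, flip to black, move to (6,5). |black|=8
Step 9: on WHITE (6,5): turn R to S, flip to black, move to (7,5). |black|=9
Step 10: on BLACK (7,5): turn L to E, flip to white, move to (7,6). |black|=8
Step 11: on WHITE (7,6): turn R to S, flip to black, move to (8,6). |black|=9
Step 12: on WHITE (8,6): turn R to W, flip to black, move to (8,5). |black|=10
Step 13: on WHITE (8,5): turn R to N, flip to black, move to (7,5). |black|=11
Step 14: on WHITE (7,5): turn R to E, flip to black, move to (7,6). |black|=12
Step 15: on BLACK (7,6): turn L to N, flip to white, move to (6,6). |black|=11
Step 16: on BLACK (6,6): turn L to W, flip to white, move to (6,5). |black|=10
Step 17: on BLACK (6,5): turn L to S, flip to white, move to (7,5). |black|=9
Step 18: on BLACK (7,5): turn L to E, flip to white, move to (7,6). |black|=8
Step 19: on WHITE (7,6): turn R to S, flip to black, move to (8,6). |black|=9

Answer: WHITE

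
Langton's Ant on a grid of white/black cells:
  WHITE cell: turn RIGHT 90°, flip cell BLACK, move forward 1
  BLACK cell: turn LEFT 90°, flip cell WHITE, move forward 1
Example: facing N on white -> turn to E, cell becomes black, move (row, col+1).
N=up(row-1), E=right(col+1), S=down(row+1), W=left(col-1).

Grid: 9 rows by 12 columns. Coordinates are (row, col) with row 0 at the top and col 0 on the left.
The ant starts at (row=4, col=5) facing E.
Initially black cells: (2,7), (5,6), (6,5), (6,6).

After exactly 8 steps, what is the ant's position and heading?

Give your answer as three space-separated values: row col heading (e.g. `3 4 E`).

Step 1: on WHITE (4,5): turn R to S, flip to black, move to (5,5). |black|=5
Step 2: on WHITE (5,5): turn R to W, flip to black, move to (5,4). |black|=6
Step 3: on WHITE (5,4): turn R to N, flip to black, move to (4,4). |black|=7
Step 4: on WHITE (4,4): turn R to E, flip to black, move to (4,5). |black|=8
Step 5: on BLACK (4,5): turn L to N, flip to white, move to (3,5). |black|=7
Step 6: on WHITE (3,5): turn R to E, flip to black, move to (3,6). |black|=8
Step 7: on WHITE (3,6): turn R to S, flip to black, move to (4,6). |black|=9
Step 8: on WHITE (4,6): turn R to W, flip to black, move to (4,5). |black|=10

Answer: 4 5 W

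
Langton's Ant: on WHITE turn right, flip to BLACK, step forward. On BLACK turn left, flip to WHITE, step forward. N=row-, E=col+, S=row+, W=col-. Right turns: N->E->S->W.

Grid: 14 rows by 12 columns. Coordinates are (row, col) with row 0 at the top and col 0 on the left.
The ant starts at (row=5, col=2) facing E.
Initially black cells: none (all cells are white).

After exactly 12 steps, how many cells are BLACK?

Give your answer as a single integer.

Answer: 8

Derivation:
Step 1: on WHITE (5,2): turn R to S, flip to black, move to (6,2). |black|=1
Step 2: on WHITE (6,2): turn R to W, flip to black, move to (6,1). |black|=2
Step 3: on WHITE (6,1): turn R to N, flip to black, move to (5,1). |black|=3
Step 4: on WHITE (5,1): turn R to E, flip to black, move to (5,2). |black|=4
Step 5: on BLACK (5,2): turn L to N, flip to white, move to (4,2). |black|=3
Step 6: on WHITE (4,2): turn R to E, flip to black, move to (4,3). |black|=4
Step 7: on WHITE (4,3): turn R to S, flip to black, move to (5,3). |black|=5
Step 8: on WHITE (5,3): turn R to W, flip to black, move to (5,2). |black|=6
Step 9: on WHITE (5,2): turn R to N, flip to black, move to (4,2). |black|=7
Step 10: on BLACK (4,2): turn L to W, flip to white, move to (4,1). |black|=6
Step 11: on WHITE (4,1): turn R to N, flip to black, move to (3,1). |black|=7
Step 12: on WHITE (3,1): turn R to E, flip to black, move to (3,2). |black|=8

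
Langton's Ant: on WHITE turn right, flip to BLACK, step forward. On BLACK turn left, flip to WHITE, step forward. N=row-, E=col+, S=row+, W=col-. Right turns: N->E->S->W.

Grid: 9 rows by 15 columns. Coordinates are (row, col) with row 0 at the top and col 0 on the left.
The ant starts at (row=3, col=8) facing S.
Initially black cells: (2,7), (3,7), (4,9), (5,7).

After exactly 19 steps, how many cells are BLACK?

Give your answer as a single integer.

Answer: 15

Derivation:
Step 1: on WHITE (3,8): turn R to W, flip to black, move to (3,7). |black|=5
Step 2: on BLACK (3,7): turn L to S, flip to white, move to (4,7). |black|=4
Step 3: on WHITE (4,7): turn R to W, flip to black, move to (4,6). |black|=5
Step 4: on WHITE (4,6): turn R to N, flip to black, move to (3,6). |black|=6
Step 5: on WHITE (3,6): turn R to E, flip to black, move to (3,7). |black|=7
Step 6: on WHITE (3,7): turn R to S, flip to black, move to (4,7). |black|=8
Step 7: on BLACK (4,7): turn L to E, flip to white, move to (4,8). |black|=7
Step 8: on WHITE (4,8): turn R to S, flip to black, move to (5,8). |black|=8
Step 9: on WHITE (5,8): turn R to W, flip to black, move to (5,7). |black|=9
Step 10: on BLACK (5,7): turn L to S, flip to white, move to (6,7). |black|=8
Step 11: on WHITE (6,7): turn R to W, flip to black, move to (6,6). |black|=9
Step 12: on WHITE (6,6): turn R to N, flip to black, move to (5,6). |black|=10
Step 13: on WHITE (5,6): turn R to E, flip to black, move to (5,7). |black|=11
Step 14: on WHITE (5,7): turn R to S, flip to black, move to (6,7). |black|=12
Step 15: on BLACK (6,7): turn L to E, flip to white, move to (6,8). |black|=11
Step 16: on WHITE (6,8): turn R to S, flip to black, move to (7,8). |black|=12
Step 17: on WHITE (7,8): turn R to W, flip to black, move to (7,7). |black|=13
Step 18: on WHITE (7,7): turn R to N, flip to black, move to (6,7). |black|=14
Step 19: on WHITE (6,7): turn R to E, flip to black, move to (6,8). |black|=15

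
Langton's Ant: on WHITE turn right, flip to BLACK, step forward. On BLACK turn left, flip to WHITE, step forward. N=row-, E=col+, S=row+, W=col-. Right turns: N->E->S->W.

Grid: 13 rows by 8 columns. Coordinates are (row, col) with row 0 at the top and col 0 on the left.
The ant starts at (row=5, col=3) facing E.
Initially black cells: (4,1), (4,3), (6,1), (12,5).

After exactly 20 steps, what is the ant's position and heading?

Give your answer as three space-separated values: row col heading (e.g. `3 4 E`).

Answer: 5 5 E

Derivation:
Step 1: on WHITE (5,3): turn R to S, flip to black, move to (6,3). |black|=5
Step 2: on WHITE (6,3): turn R to W, flip to black, move to (6,2). |black|=6
Step 3: on WHITE (6,2): turn R to N, flip to black, move to (5,2). |black|=7
Step 4: on WHITE (5,2): turn R to E, flip to black, move to (5,3). |black|=8
Step 5: on BLACK (5,3): turn L to N, flip to white, move to (4,3). |black|=7
Step 6: on BLACK (4,3): turn L to W, flip to white, move to (4,2). |black|=6
Step 7: on WHITE (4,2): turn R to N, flip to black, move to (3,2). |black|=7
Step 8: on WHITE (3,2): turn R to E, flip to black, move to (3,3). |black|=8
Step 9: on WHITE (3,3): turn R to S, flip to black, move to (4,3). |black|=9
Step 10: on WHITE (4,3): turn R to W, flip to black, move to (4,2). |black|=10
Step 11: on BLACK (4,2): turn L to S, flip to white, move to (5,2). |black|=9
Step 12: on BLACK (5,2): turn L to E, flip to white, move to (5,3). |black|=8
Step 13: on WHITE (5,3): turn R to S, flip to black, move to (6,3). |black|=9
Step 14: on BLACK (6,3): turn L to E, flip to white, move to (6,4). |black|=8
Step 15: on WHITE (6,4): turn R to S, flip to black, move to (7,4). |black|=9
Step 16: on WHITE (7,4): turn R to W, flip to black, move to (7,3). |black|=10
Step 17: on WHITE (7,3): turn R to N, flip to black, move to (6,3). |black|=11
Step 18: on WHITE (6,3): turn R to E, flip to black, move to (6,4). |black|=12
Step 19: on BLACK (6,4): turn L to N, flip to white, move to (5,4). |black|=11
Step 20: on WHITE (5,4): turn R to E, flip to black, move to (5,5). |black|=12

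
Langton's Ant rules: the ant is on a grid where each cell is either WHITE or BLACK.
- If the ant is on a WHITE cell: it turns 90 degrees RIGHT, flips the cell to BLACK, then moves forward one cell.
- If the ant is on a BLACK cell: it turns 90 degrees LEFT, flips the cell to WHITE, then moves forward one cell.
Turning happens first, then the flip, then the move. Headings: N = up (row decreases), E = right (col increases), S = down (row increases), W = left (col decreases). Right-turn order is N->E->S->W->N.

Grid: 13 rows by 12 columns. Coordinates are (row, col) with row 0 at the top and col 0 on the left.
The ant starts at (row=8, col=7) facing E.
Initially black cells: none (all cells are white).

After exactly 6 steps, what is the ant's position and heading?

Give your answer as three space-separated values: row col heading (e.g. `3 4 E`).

Answer: 7 8 E

Derivation:
Step 1: on WHITE (8,7): turn R to S, flip to black, move to (9,7). |black|=1
Step 2: on WHITE (9,7): turn R to W, flip to black, move to (9,6). |black|=2
Step 3: on WHITE (9,6): turn R to N, flip to black, move to (8,6). |black|=3
Step 4: on WHITE (8,6): turn R to E, flip to black, move to (8,7). |black|=4
Step 5: on BLACK (8,7): turn L to N, flip to white, move to (7,7). |black|=3
Step 6: on WHITE (7,7): turn R to E, flip to black, move to (7,8). |black|=4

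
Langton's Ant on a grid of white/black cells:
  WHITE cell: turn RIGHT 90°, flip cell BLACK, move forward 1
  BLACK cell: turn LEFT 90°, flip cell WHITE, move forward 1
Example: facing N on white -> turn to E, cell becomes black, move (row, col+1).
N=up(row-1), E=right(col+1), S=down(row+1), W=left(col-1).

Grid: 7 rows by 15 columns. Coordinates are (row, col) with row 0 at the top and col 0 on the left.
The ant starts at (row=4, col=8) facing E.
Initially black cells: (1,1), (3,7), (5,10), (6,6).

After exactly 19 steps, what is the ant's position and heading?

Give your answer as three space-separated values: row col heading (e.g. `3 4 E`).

Answer: 2 9 N

Derivation:
Step 1: on WHITE (4,8): turn R to S, flip to black, move to (5,8). |black|=5
Step 2: on WHITE (5,8): turn R to W, flip to black, move to (5,7). |black|=6
Step 3: on WHITE (5,7): turn R to N, flip to black, move to (4,7). |black|=7
Step 4: on WHITE (4,7): turn R to E, flip to black, move to (4,8). |black|=8
Step 5: on BLACK (4,8): turn L to N, flip to white, move to (3,8). |black|=7
Step 6: on WHITE (3,8): turn R to E, flip to black, move to (3,9). |black|=8
Step 7: on WHITE (3,9): turn R to S, flip to black, move to (4,9). |black|=9
Step 8: on WHITE (4,9): turn R to W, flip to black, move to (4,8). |black|=10
Step 9: on WHITE (4,8): turn R to N, flip to black, move to (3,8). |black|=11
Step 10: on BLACK (3,8): turn L to W, flip to white, move to (3,7). |black|=10
Step 11: on BLACK (3,7): turn L to S, flip to white, move to (4,7). |black|=9
Step 12: on BLACK (4,7): turn L to E, flip to white, move to (4,8). |black|=8
Step 13: on BLACK (4,8): turn L to N, flip to white, move to (3,8). |black|=7
Step 14: on WHITE (3,8): turn R to E, flip to black, move to (3,9). |black|=8
Step 15: on BLACK (3,9): turn L to N, flip to white, move to (2,9). |black|=7
Step 16: on WHITE (2,9): turn R to E, flip to black, move to (2,10). |black|=8
Step 17: on WHITE (2,10): turn R to S, flip to black, move to (3,10). |black|=9
Step 18: on WHITE (3,10): turn R to W, flip to black, move to (3,9). |black|=10
Step 19: on WHITE (3,9): turn R to N, flip to black, move to (2,9). |black|=11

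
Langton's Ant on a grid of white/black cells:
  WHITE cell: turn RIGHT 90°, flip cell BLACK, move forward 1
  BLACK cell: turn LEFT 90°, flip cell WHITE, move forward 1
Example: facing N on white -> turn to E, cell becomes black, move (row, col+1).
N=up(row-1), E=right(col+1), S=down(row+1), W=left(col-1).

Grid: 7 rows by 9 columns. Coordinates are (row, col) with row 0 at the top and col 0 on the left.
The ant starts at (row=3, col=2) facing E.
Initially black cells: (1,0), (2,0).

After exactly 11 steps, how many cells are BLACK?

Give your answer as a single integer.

Step 1: on WHITE (3,2): turn R to S, flip to black, move to (4,2). |black|=3
Step 2: on WHITE (4,2): turn R to W, flip to black, move to (4,1). |black|=4
Step 3: on WHITE (4,1): turn R to N, flip to black, move to (3,1). |black|=5
Step 4: on WHITE (3,1): turn R to E, flip to black, move to (3,2). |black|=6
Step 5: on BLACK (3,2): turn L to N, flip to white, move to (2,2). |black|=5
Step 6: on WHITE (2,2): turn R to E, flip to black, move to (2,3). |black|=6
Step 7: on WHITE (2,3): turn R to S, flip to black, move to (3,3). |black|=7
Step 8: on WHITE (3,3): turn R to W, flip to black, move to (3,2). |black|=8
Step 9: on WHITE (3,2): turn R to N, flip to black, move to (2,2). |black|=9
Step 10: on BLACK (2,2): turn L to W, flip to white, move to (2,1). |black|=8
Step 11: on WHITE (2,1): turn R to N, flip to black, move to (1,1). |black|=9

Answer: 9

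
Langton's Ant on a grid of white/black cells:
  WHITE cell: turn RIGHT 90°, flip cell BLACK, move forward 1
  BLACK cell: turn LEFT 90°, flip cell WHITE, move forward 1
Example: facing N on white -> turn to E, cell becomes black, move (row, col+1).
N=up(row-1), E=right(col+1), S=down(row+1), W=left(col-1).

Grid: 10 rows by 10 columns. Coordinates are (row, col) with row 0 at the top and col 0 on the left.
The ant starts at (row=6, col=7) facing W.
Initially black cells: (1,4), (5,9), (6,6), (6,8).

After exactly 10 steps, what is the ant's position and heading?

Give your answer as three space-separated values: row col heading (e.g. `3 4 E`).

Answer: 5 8 W

Derivation:
Step 1: on WHITE (6,7): turn R to N, flip to black, move to (5,7). |black|=5
Step 2: on WHITE (5,7): turn R to E, flip to black, move to (5,8). |black|=6
Step 3: on WHITE (5,8): turn R to S, flip to black, move to (6,8). |black|=7
Step 4: on BLACK (6,8): turn L to E, flip to white, move to (6,9). |black|=6
Step 5: on WHITE (6,9): turn R to S, flip to black, move to (7,9). |black|=7
Step 6: on WHITE (7,9): turn R to W, flip to black, move to (7,8). |black|=8
Step 7: on WHITE (7,8): turn R to N, flip to black, move to (6,8). |black|=9
Step 8: on WHITE (6,8): turn R to E, flip to black, move to (6,9). |black|=10
Step 9: on BLACK (6,9): turn L to N, flip to white, move to (5,9). |black|=9
Step 10: on BLACK (5,9): turn L to W, flip to white, move to (5,8). |black|=8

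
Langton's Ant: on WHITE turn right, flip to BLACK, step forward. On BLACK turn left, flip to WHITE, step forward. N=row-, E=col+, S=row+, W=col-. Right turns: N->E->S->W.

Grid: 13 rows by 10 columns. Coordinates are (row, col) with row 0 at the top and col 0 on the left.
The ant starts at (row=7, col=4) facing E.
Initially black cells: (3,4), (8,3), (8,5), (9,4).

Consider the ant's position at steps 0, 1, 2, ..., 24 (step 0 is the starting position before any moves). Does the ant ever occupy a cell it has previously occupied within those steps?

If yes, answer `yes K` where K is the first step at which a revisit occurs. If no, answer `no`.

Step 1: on WHITE (7,4): turn R to S, flip to black, move to (8,4). |black|=5 — new cell
Step 2: on WHITE (8,4): turn R to W, flip to black, move to (8,3). |black|=6 — new cell
Step 3: on BLACK (8,3): turn L to S, flip to white, move to (9,3). |black|=5 — new cell
Step 4: on WHITE (9,3): turn R to W, flip to black, move to (9,2). |black|=6 — new cell
Step 5: on WHITE (9,2): turn R to N, flip to black, move to (8,2). |black|=7 — new cell
Step 6: on WHITE (8,2): turn R to E, flip to black, move to (8,3). |black|=8 — REVISIT

Answer: yes 6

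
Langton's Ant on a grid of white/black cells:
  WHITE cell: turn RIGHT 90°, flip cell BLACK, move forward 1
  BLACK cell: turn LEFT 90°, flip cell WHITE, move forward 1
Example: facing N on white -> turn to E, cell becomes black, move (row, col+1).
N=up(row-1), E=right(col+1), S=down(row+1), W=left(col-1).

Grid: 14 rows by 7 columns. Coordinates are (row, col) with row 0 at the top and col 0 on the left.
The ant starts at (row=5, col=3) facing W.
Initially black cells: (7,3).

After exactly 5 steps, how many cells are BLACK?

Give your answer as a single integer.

Answer: 4

Derivation:
Step 1: on WHITE (5,3): turn R to N, flip to black, move to (4,3). |black|=2
Step 2: on WHITE (4,3): turn R to E, flip to black, move to (4,4). |black|=3
Step 3: on WHITE (4,4): turn R to S, flip to black, move to (5,4). |black|=4
Step 4: on WHITE (5,4): turn R to W, flip to black, move to (5,3). |black|=5
Step 5: on BLACK (5,3): turn L to S, flip to white, move to (6,3). |black|=4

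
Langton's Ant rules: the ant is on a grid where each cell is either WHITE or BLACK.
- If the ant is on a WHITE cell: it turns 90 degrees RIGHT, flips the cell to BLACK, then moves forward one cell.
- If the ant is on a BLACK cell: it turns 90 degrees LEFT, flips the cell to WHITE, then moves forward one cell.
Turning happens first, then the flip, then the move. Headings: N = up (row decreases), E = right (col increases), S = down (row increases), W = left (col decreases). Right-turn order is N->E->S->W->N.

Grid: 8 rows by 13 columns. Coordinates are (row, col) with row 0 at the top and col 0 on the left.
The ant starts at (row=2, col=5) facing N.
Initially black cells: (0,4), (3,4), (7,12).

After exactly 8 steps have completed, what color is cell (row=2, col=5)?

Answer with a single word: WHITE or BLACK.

Answer: WHITE

Derivation:
Step 1: on WHITE (2,5): turn R to E, flip to black, move to (2,6). |black|=4
Step 2: on WHITE (2,6): turn R to S, flip to black, move to (3,6). |black|=5
Step 3: on WHITE (3,6): turn R to W, flip to black, move to (3,5). |black|=6
Step 4: on WHITE (3,5): turn R to N, flip to black, move to (2,5). |black|=7
Step 5: on BLACK (2,5): turn L to W, flip to white, move to (2,4). |black|=6
Step 6: on WHITE (2,4): turn R to N, flip to black, move to (1,4). |black|=7
Step 7: on WHITE (1,4): turn R to E, flip to black, move to (1,5). |black|=8
Step 8: on WHITE (1,5): turn R to S, flip to black, move to (2,5). |black|=9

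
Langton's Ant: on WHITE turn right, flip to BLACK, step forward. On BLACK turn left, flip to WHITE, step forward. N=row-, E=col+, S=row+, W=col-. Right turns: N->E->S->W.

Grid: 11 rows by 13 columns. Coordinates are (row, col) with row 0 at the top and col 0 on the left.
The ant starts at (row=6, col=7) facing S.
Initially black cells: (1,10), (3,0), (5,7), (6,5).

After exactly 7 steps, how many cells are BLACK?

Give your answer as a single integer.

Answer: 9

Derivation:
Step 1: on WHITE (6,7): turn R to W, flip to black, move to (6,6). |black|=5
Step 2: on WHITE (6,6): turn R to N, flip to black, move to (5,6). |black|=6
Step 3: on WHITE (5,6): turn R to E, flip to black, move to (5,7). |black|=7
Step 4: on BLACK (5,7): turn L to N, flip to white, move to (4,7). |black|=6
Step 5: on WHITE (4,7): turn R to E, flip to black, move to (4,8). |black|=7
Step 6: on WHITE (4,8): turn R to S, flip to black, move to (5,8). |black|=8
Step 7: on WHITE (5,8): turn R to W, flip to black, move to (5,7). |black|=9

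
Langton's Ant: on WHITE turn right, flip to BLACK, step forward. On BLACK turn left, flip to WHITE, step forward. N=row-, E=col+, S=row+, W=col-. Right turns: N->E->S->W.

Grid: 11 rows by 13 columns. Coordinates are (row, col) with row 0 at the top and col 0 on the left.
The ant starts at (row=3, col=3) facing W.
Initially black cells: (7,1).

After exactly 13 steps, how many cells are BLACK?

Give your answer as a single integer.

Step 1: on WHITE (3,3): turn R to N, flip to black, move to (2,3). |black|=2
Step 2: on WHITE (2,3): turn R to E, flip to black, move to (2,4). |black|=3
Step 3: on WHITE (2,4): turn R to S, flip to black, move to (3,4). |black|=4
Step 4: on WHITE (3,4): turn R to W, flip to black, move to (3,3). |black|=5
Step 5: on BLACK (3,3): turn L to S, flip to white, move to (4,3). |black|=4
Step 6: on WHITE (4,3): turn R to W, flip to black, move to (4,2). |black|=5
Step 7: on WHITE (4,2): turn R to N, flip to black, move to (3,2). |black|=6
Step 8: on WHITE (3,2): turn R to E, flip to black, move to (3,3). |black|=7
Step 9: on WHITE (3,3): turn R to S, flip to black, move to (4,3). |black|=8
Step 10: on BLACK (4,3): turn L to E, flip to white, move to (4,4). |black|=7
Step 11: on WHITE (4,4): turn R to S, flip to black, move to (5,4). |black|=8
Step 12: on WHITE (5,4): turn R to W, flip to black, move to (5,3). |black|=9
Step 13: on WHITE (5,3): turn R to N, flip to black, move to (4,3). |black|=10

Answer: 10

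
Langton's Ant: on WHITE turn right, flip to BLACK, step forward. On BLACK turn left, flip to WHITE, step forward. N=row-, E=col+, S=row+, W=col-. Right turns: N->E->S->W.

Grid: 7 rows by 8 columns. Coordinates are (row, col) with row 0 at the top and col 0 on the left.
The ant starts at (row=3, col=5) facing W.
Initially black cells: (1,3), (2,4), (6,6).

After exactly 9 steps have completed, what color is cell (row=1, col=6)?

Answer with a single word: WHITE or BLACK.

Answer: WHITE

Derivation:
Step 1: on WHITE (3,5): turn R to N, flip to black, move to (2,5). |black|=4
Step 2: on WHITE (2,5): turn R to E, flip to black, move to (2,6). |black|=5
Step 3: on WHITE (2,6): turn R to S, flip to black, move to (3,6). |black|=6
Step 4: on WHITE (3,6): turn R to W, flip to black, move to (3,5). |black|=7
Step 5: on BLACK (3,5): turn L to S, flip to white, move to (4,5). |black|=6
Step 6: on WHITE (4,5): turn R to W, flip to black, move to (4,4). |black|=7
Step 7: on WHITE (4,4): turn R to N, flip to black, move to (3,4). |black|=8
Step 8: on WHITE (3,4): turn R to E, flip to black, move to (3,5). |black|=9
Step 9: on WHITE (3,5): turn R to S, flip to black, move to (4,5). |black|=10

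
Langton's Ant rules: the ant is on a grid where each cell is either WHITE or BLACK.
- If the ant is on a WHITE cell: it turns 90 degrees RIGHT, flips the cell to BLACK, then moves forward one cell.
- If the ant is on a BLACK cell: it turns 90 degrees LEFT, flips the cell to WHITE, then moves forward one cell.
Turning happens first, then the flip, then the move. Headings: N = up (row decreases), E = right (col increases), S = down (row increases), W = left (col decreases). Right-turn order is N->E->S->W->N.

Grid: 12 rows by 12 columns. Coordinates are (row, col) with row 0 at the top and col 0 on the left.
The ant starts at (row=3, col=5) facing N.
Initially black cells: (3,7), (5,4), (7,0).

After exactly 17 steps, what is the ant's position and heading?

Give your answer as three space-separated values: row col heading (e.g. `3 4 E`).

Answer: 3 4 W

Derivation:
Step 1: on WHITE (3,5): turn R to E, flip to black, move to (3,6). |black|=4
Step 2: on WHITE (3,6): turn R to S, flip to black, move to (4,6). |black|=5
Step 3: on WHITE (4,6): turn R to W, flip to black, move to (4,5). |black|=6
Step 4: on WHITE (4,5): turn R to N, flip to black, move to (3,5). |black|=7
Step 5: on BLACK (3,5): turn L to W, flip to white, move to (3,4). |black|=6
Step 6: on WHITE (3,4): turn R to N, flip to black, move to (2,4). |black|=7
Step 7: on WHITE (2,4): turn R to E, flip to black, move to (2,5). |black|=8
Step 8: on WHITE (2,5): turn R to S, flip to black, move to (3,5). |black|=9
Step 9: on WHITE (3,5): turn R to W, flip to black, move to (3,4). |black|=10
Step 10: on BLACK (3,4): turn L to S, flip to white, move to (4,4). |black|=9
Step 11: on WHITE (4,4): turn R to W, flip to black, move to (4,3). |black|=10
Step 12: on WHITE (4,3): turn R to N, flip to black, move to (3,3). |black|=11
Step 13: on WHITE (3,3): turn R to E, flip to black, move to (3,4). |black|=12
Step 14: on WHITE (3,4): turn R to S, flip to black, move to (4,4). |black|=13
Step 15: on BLACK (4,4): turn L to E, flip to white, move to (4,5). |black|=12
Step 16: on BLACK (4,5): turn L to N, flip to white, move to (3,5). |black|=11
Step 17: on BLACK (3,5): turn L to W, flip to white, move to (3,4). |black|=10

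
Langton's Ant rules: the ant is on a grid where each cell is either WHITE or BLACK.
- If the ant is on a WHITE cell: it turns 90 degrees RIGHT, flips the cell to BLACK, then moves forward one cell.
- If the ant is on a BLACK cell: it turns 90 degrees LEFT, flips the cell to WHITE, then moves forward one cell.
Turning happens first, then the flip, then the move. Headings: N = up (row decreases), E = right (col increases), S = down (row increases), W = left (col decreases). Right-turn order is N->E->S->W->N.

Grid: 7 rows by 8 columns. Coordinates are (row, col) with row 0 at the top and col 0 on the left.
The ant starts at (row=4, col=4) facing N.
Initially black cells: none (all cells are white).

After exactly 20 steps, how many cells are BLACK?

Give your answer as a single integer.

Step 1: on WHITE (4,4): turn R to E, flip to black, move to (4,5). |black|=1
Step 2: on WHITE (4,5): turn R to S, flip to black, move to (5,5). |black|=2
Step 3: on WHITE (5,5): turn R to W, flip to black, move to (5,4). |black|=3
Step 4: on WHITE (5,4): turn R to N, flip to black, move to (4,4). |black|=4
Step 5: on BLACK (4,4): turn L to W, flip to white, move to (4,3). |black|=3
Step 6: on WHITE (4,3): turn R to N, flip to black, move to (3,3). |black|=4
Step 7: on WHITE (3,3): turn R to E, flip to black, move to (3,4). |black|=5
Step 8: on WHITE (3,4): turn R to S, flip to black, move to (4,4). |black|=6
Step 9: on WHITE (4,4): turn R to W, flip to black, move to (4,3). |black|=7
Step 10: on BLACK (4,3): turn L to S, flip to white, move to (5,3). |black|=6
Step 11: on WHITE (5,3): turn R to W, flip to black, move to (5,2). |black|=7
Step 12: on WHITE (5,2): turn R to N, flip to black, move to (4,2). |black|=8
Step 13: on WHITE (4,2): turn R to E, flip to black, move to (4,3). |black|=9
Step 14: on WHITE (4,3): turn R to S, flip to black, move to (5,3). |black|=10
Step 15: on BLACK (5,3): turn L to E, flip to white, move to (5,4). |black|=9
Step 16: on BLACK (5,4): turn L to N, flip to white, move to (4,4). |black|=8
Step 17: on BLACK (4,4): turn L to W, flip to white, move to (4,3). |black|=7
Step 18: on BLACK (4,3): turn L to S, flip to white, move to (5,3). |black|=6
Step 19: on WHITE (5,3): turn R to W, flip to black, move to (5,2). |black|=7
Step 20: on BLACK (5,2): turn L to S, flip to white, move to (6,2). |black|=6

Answer: 6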